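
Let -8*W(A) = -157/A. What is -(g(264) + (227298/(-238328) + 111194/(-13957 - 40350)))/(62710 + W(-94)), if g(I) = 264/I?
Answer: 2434753917668/76294650760464631 ≈ 3.1913e-5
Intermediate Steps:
W(A) = 157/(8*A) (W(A) = -(-157)/(8*A) = 157/(8*A))
-(g(264) + (227298/(-238328) + 111194/(-13957 - 40350)))/(62710 + W(-94)) = -(264/264 + (227298/(-238328) + 111194/(-13957 - 40350)))/(62710 + (157/8)/(-94)) = -(264*(1/264) + (227298*(-1/238328) + 111194/(-54307)))/(62710 + (157/8)*(-1/94)) = -(1 + (-113649/119164 + 111194*(-1/54307)))/(62710 - 157/752) = -(1 + (-113649/119164 - 111194/54307))/47157763/752 = -(1 - 19422258059/6471439348)*752/47157763 = -(-12950818711)*752/(6471439348*47157763) = -1*(-2434753917668/76294650760464631) = 2434753917668/76294650760464631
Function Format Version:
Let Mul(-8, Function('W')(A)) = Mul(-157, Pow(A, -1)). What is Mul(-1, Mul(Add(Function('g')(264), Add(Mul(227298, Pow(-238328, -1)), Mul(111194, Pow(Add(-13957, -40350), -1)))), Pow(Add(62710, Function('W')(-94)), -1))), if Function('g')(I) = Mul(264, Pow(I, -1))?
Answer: Rational(2434753917668, 76294650760464631) ≈ 3.1913e-5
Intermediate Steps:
Function('W')(A) = Mul(Rational(157, 8), Pow(A, -1)) (Function('W')(A) = Mul(Rational(-1, 8), Mul(-157, Pow(A, -1))) = Mul(Rational(157, 8), Pow(A, -1)))
Mul(-1, Mul(Add(Function('g')(264), Add(Mul(227298, Pow(-238328, -1)), Mul(111194, Pow(Add(-13957, -40350), -1)))), Pow(Add(62710, Function('W')(-94)), -1))) = Mul(-1, Mul(Add(Mul(264, Pow(264, -1)), Add(Mul(227298, Pow(-238328, -1)), Mul(111194, Pow(Add(-13957, -40350), -1)))), Pow(Add(62710, Mul(Rational(157, 8), Pow(-94, -1))), -1))) = Mul(-1, Mul(Add(Mul(264, Rational(1, 264)), Add(Mul(227298, Rational(-1, 238328)), Mul(111194, Pow(-54307, -1)))), Pow(Add(62710, Mul(Rational(157, 8), Rational(-1, 94))), -1))) = Mul(-1, Mul(Add(1, Add(Rational(-113649, 119164), Mul(111194, Rational(-1, 54307)))), Pow(Add(62710, Rational(-157, 752)), -1))) = Mul(-1, Mul(Add(1, Add(Rational(-113649, 119164), Rational(-111194, 54307))), Pow(Rational(47157763, 752), -1))) = Mul(-1, Mul(Add(1, Rational(-19422258059, 6471439348)), Rational(752, 47157763))) = Mul(-1, Mul(Rational(-12950818711, 6471439348), Rational(752, 47157763))) = Mul(-1, Rational(-2434753917668, 76294650760464631)) = Rational(2434753917668, 76294650760464631)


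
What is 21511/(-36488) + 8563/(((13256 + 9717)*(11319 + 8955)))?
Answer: -5009267398439/8497226958888 ≈ -0.58952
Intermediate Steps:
21511/(-36488) + 8563/(((13256 + 9717)*(11319 + 8955))) = 21511*(-1/36488) + 8563/((22973*20274)) = -21511/36488 + 8563/465754602 = -5009267398439/8497226958888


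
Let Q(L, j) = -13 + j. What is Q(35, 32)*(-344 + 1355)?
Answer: 19209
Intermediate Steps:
Q(35, 32)*(-344 + 1355) = (-13 + 32)*(-344 + 1355) = 19*1011 = 19209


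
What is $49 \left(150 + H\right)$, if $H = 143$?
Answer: $14357$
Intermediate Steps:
$49 \left(150 + H\right) = 49 \left(150 + 143\right) = 49 \cdot 293 = 14357$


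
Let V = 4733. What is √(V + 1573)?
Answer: √6306 ≈ 79.410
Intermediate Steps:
√(V + 1573) = √(4733 + 1573) = √6306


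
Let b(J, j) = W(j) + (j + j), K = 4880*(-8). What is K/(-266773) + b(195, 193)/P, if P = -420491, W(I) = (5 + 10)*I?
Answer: 15540686427/112175645543 ≈ 0.13854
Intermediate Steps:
K = -39040
W(I) = 15*I
b(J, j) = 17*j (b(J, j) = 15*j + (j + j) = 15*j + 2*j = 17*j)
K/(-266773) + b(195, 193)/P = -39040/(-266773) + (17*193)/(-420491) = -39040*(-1/266773) + 3281*(-1/420491) = 39040/266773 - 3281/420491 = 15540686427/112175645543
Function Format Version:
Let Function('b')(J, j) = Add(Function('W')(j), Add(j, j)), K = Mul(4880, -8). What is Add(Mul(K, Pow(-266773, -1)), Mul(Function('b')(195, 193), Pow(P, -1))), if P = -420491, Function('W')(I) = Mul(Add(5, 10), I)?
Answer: Rational(15540686427, 112175645543) ≈ 0.13854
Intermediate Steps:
K = -39040
Function('W')(I) = Mul(15, I)
Function('b')(J, j) = Mul(17, j) (Function('b')(J, j) = Add(Mul(15, j), Add(j, j)) = Add(Mul(15, j), Mul(2, j)) = Mul(17, j))
Add(Mul(K, Pow(-266773, -1)), Mul(Function('b')(195, 193), Pow(P, -1))) = Add(Mul(-39040, Pow(-266773, -1)), Mul(Mul(17, 193), Pow(-420491, -1))) = Add(Mul(-39040, Rational(-1, 266773)), Mul(3281, Rational(-1, 420491))) = Add(Rational(39040, 266773), Rational(-3281, 420491)) = Rational(15540686427, 112175645543)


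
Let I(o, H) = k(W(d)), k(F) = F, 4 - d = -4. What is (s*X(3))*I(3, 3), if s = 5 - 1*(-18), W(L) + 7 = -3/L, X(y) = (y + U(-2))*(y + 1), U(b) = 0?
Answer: -4071/2 ≈ -2035.5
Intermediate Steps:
d = 8 (d = 4 - 1*(-4) = 4 + 4 = 8)
X(y) = y*(1 + y) (X(y) = (y + 0)*(y + 1) = y*(1 + y))
W(L) = -7 - 3/L
I(o, H) = -59/8 (I(o, H) = -7 - 3/8 = -59/8)
s = 23 (s = 5 + 18 = 23)
(s*X(3))*I(3, 3) = (23*(3*(1 + 3)))*(-59/8) = (23*(3*4))*(-59/8) = (23*12)*(-59/8) = 276*(-59/8) = -4071/2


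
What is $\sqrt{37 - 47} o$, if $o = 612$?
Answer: $612 i \sqrt{10} \approx 1935.3 i$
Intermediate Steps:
$\sqrt{37 - 47} o = \sqrt{37 - 47} \cdot 612 = \sqrt{-10} \cdot 612 = i \sqrt{10} \cdot 612 = 612 i \sqrt{10}$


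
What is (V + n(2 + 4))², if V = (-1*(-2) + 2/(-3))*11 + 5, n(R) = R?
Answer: 5929/9 ≈ 658.78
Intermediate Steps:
V = 59/3 (V = (2 + 2*(-⅓))*11 + 5 = (2 - ⅔)*11 + 5 = (4/3)*11 + 5 = 44/3 + 5 = 59/3 ≈ 19.667)
(V + n(2 + 4))² = (59/3 + (2 + 4))² = (59/3 + 6)² = (77/3)² = 5929/9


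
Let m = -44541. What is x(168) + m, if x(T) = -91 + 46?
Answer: -44586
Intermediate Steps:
x(T) = -45
x(168) + m = -45 - 44541 = -44586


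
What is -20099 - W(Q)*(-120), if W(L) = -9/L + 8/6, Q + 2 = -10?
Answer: -19849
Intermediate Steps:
Q = -12 (Q = -2 - 10 = -12)
W(L) = 4/3 - 9/L (W(L) = -9/L + 8*(⅙) = -9/L + 4/3 = 4/3 - 9/L)
-20099 - W(Q)*(-120) = -20099 - (4/3 - 9/(-12))*(-120) = -20099 - (4/3 - 9*(-1/12))*(-120) = -20099 - (4/3 + ¾)*(-120) = -20099 - 25*(-120)/12 = -20099 - 1*(-250) = -20099 + 250 = -19849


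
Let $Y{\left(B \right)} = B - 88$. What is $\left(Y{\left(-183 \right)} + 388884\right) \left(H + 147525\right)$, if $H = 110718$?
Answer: $100356586959$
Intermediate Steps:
$Y{\left(B \right)} = -88 + B$ ($Y{\left(B \right)} = B - 88 = -88 + B$)
$\left(Y{\left(-183 \right)} + 388884\right) \left(H + 147525\right) = \left(\left(-88 - 183\right) + 388884\right) \left(110718 + 147525\right) = \left(-271 + 388884\right) 258243 = 388613 \cdot 258243 = 100356586959$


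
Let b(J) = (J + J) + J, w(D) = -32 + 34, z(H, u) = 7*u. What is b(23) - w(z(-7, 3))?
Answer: 67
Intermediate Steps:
w(D) = 2
b(J) = 3*J (b(J) = 2*J + J = 3*J)
b(23) - w(z(-7, 3)) = 3*23 - 1*2 = 69 - 2 = 67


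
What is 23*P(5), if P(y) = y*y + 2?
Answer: 621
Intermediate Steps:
P(y) = 2 + y² (P(y) = y² + 2 = 2 + y²)
23*P(5) = 23*(2 + 5²) = 23*(2 + 25) = 23*27 = 621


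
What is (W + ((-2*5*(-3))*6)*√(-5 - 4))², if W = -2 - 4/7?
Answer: -14288076/49 - 19440*I/7 ≈ -2.9159e+5 - 2777.1*I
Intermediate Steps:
W = -18/7 (W = -2 + (⅐)*(-4) = -2 - 4/7 = -18/7 ≈ -2.5714)
(W + ((-2*5*(-3))*6)*√(-5 - 4))² = (-18/7 + ((-2*5*(-3))*6)*√(-5 - 4))² = (-18/7 + (-10*(-3)*6)*√(-9))² = (-18/7 + (30*6)*(3*I))² = (-18/7 + 180*(3*I))² = (-18/7 + 540*I)²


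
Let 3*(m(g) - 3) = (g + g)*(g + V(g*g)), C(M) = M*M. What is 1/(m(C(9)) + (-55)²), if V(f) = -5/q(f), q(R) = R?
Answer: 243/1798676 ≈ 0.00013510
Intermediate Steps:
V(f) = -5/f
C(M) = M²
m(g) = 3 + 2*g*(g - 5/g²)/3 (m(g) = 3 + ((g + g)*(g - 5/g²))/3 = 3 + ((2*g)*(g - 5/g²))/3 = 3 + (2*g*(g - 5/g²))/3 = 3 + 2*g*(g - 5/g²)/3)
1/(m(C(9)) + (-55)²) = 1/((-10 + 9²*(9 + 2*(9²)²))/(3*(9²)) + (-55)²) = 1/((⅓)*(-10 + 81*(9 + 2*81²))/81 + 3025) = 1/((⅓)*(1/81)*(-10 + 81*(9 + 2*6561)) + 3025) = 1/((⅓)*(1/81)*(-10 + 81*(9 + 13122)) + 3025) = 1/((⅓)*(1/81)*(-10 + 81*13131) + 3025) = 1/((⅓)*(1/81)*(-10 + 1063611) + 3025) = 1/((⅓)*(1/81)*1063601 + 3025) = 1/(1063601/243 + 3025) = 1/(1798676/243) = 243/1798676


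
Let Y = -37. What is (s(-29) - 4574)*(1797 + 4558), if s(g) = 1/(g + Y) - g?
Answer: -1906315705/66 ≈ -2.8884e+7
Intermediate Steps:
s(g) = 1/(-37 + g) - g (s(g) = 1/(g - 37) - g = 1/(-37 + g) - g)
(s(-29) - 4574)*(1797 + 4558) = ((1 - 1*(-29)² + 37*(-29))/(-37 - 29) - 4574)*(1797 + 4558) = ((1 - 1*841 - 1073)/(-66) - 4574)*6355 = (-(1 - 841 - 1073)/66 - 4574)*6355 = (-1/66*(-1913) - 4574)*6355 = (1913/66 - 4574)*6355 = -299971/66*6355 = -1906315705/66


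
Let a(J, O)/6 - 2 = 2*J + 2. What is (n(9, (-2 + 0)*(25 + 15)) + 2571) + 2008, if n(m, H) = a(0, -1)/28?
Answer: 32059/7 ≈ 4579.9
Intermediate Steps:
a(J, O) = 24 + 12*J (a(J, O) = 12 + 6*(2*J + 2) = 12 + 6*(2 + 2*J) = 12 + (12 + 12*J) = 24 + 12*J)
n(m, H) = 6/7 (n(m, H) = (24 + 12*0)/28 = (24 + 0)*(1/28) = 24*(1/28) = 6/7)
(n(9, (-2 + 0)*(25 + 15)) + 2571) + 2008 = (6/7 + 2571) + 2008 = 18003/7 + 2008 = 32059/7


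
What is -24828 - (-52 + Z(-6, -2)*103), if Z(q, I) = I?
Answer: -24570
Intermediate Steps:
-24828 - (-52 + Z(-6, -2)*103) = -24828 - (-52 - 2*103) = -24828 - (-52 - 206) = -24828 - 1*(-258) = -24828 + 258 = -24570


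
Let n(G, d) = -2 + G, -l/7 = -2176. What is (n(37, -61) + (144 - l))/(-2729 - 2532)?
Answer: 15053/5261 ≈ 2.8612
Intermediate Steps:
l = 15232 (l = -7*(-2176) = 15232)
(n(37, -61) + (144 - l))/(-2729 - 2532) = ((-2 + 37) + (144 - 1*15232))/(-2729 - 2532) = (35 + (144 - 15232))/(-5261) = (35 - 15088)*(-1/5261) = -15053*(-1/5261) = 15053/5261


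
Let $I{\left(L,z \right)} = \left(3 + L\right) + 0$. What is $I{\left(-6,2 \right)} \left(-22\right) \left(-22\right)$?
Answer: $-1452$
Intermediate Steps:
$I{\left(L,z \right)} = 3 + L$
$I{\left(-6,2 \right)} \left(-22\right) \left(-22\right) = \left(3 - 6\right) \left(-22\right) \left(-22\right) = \left(-3\right) \left(-22\right) \left(-22\right) = 66 \left(-22\right) = -1452$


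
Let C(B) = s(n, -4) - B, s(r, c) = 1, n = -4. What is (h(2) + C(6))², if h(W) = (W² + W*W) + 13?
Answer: 256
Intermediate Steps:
h(W) = 13 + 2*W² (h(W) = (W² + W²) + 13 = 2*W² + 13 = 13 + 2*W²)
C(B) = 1 - B
(h(2) + C(6))² = ((13 + 2*2²) + (1 - 1*6))² = ((13 + 2*4) + (1 - 6))² = ((13 + 8) - 5)² = (21 - 5)² = 16² = 256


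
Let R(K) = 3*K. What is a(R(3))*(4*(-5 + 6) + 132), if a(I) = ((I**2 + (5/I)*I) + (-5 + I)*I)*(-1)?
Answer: -16592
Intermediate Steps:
a(I) = -5 - I**2 - I*(-5 + I) (a(I) = ((I**2 + 5) + I*(-5 + I))*(-1) = ((5 + I**2) + I*(-5 + I))*(-1) = (5 + I**2 + I*(-5 + I))*(-1) = -5 - I**2 - I*(-5 + I))
a(R(3))*(4*(-5 + 6) + 132) = (-5 - 2*(3*3)**2 + 5*(3*3))*(4*(-5 + 6) + 132) = (-5 - 2*9**2 + 5*9)*(4*1 + 132) = (-5 - 2*81 + 45)*(4 + 132) = (-5 - 162 + 45)*136 = -122*136 = -16592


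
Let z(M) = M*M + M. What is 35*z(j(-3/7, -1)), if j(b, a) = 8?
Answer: 2520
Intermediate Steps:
z(M) = M + M² (z(M) = M² + M = M + M²)
35*z(j(-3/7, -1)) = 35*(8*(1 + 8)) = 35*(8*9) = 35*72 = 2520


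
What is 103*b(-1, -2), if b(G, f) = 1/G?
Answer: -103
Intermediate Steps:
103*b(-1, -2) = 103/(-1) = 103*(-1) = -103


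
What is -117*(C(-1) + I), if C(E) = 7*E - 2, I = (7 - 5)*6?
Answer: -351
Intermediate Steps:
I = 12 (I = 2*6 = 12)
C(E) = -2 + 7*E
-117*(C(-1) + I) = -117*((-2 + 7*(-1)) + 12) = -117*((-2 - 7) + 12) = -117*(-9 + 12) = -117*3 = -351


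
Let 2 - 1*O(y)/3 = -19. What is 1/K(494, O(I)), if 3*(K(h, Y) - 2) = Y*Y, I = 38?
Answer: 1/1325 ≈ 0.00075472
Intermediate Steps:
O(y) = 63 (O(y) = 6 - 3*(-19) = 6 + 57 = 63)
K(h, Y) = 2 + Y²/3 (K(h, Y) = 2 + (Y*Y)/3 = 2 + Y²/3)
1/K(494, O(I)) = 1/(2 + (⅓)*63²) = 1/(2 + (⅓)*3969) = 1/(2 + 1323) = 1/1325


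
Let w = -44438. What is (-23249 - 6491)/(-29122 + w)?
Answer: 1487/3678 ≈ 0.40430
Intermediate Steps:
(-23249 - 6491)/(-29122 + w) = (-23249 - 6491)/(-29122 - 44438) = -29740/(-73560) = -29740*(-1/73560) = 1487/3678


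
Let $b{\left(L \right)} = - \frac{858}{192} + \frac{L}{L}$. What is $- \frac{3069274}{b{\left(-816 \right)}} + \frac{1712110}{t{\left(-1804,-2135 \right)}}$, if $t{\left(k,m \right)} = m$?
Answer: $\frac{41900551094}{47397} \approx 8.8403 \cdot 10^{5}$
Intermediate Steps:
$b{\left(L \right)} = - \frac{111}{32}$ ($b{\left(L \right)} = \left(-858\right) \frac{1}{192} + 1 = - \frac{143}{32} + 1 = - \frac{111}{32}$)
$- \frac{3069274}{b{\left(-816 \right)}} + \frac{1712110}{t{\left(-1804,-2135 \right)}} = - \frac{3069274}{- \frac{111}{32}} + \frac{1712110}{-2135} = \left(-3069274\right) \left(- \frac{32}{111}\right) + 1712110 \left(- \frac{1}{2135}\right) = \frac{98216768}{111} - \frac{342422}{427} = \frac{41900551094}{47397}$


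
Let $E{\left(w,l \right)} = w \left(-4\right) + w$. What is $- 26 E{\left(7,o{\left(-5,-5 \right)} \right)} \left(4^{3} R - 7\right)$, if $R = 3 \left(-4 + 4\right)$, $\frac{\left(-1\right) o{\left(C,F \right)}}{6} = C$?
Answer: $-3822$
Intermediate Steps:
$o{\left(C,F \right)} = - 6 C$
$R = 0$ ($R = 3 \cdot 0 = 0$)
$E{\left(w,l \right)} = - 3 w$ ($E{\left(w,l \right)} = - 4 w + w = - 3 w$)
$- 26 E{\left(7,o{\left(-5,-5 \right)} \right)} \left(4^{3} R - 7\right) = - 26 \left(\left(-3\right) 7\right) \left(4^{3} \cdot 0 - 7\right) = \left(-26\right) \left(-21\right) \left(64 \cdot 0 - 7\right) = 546 \left(0 - 7\right) = 546 \left(-7\right) = -3822$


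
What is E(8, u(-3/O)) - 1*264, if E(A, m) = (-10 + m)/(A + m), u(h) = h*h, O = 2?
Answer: -10855/41 ≈ -264.76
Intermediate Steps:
u(h) = h²
E(A, m) = (-10 + m)/(A + m)
E(8, u(-3/O)) - 1*264 = (-10 + (-3/2)²)/(8 + (-3/2)²) - 1*264 = (-10 + (-3*½)²)/(8 + (-3*½)²) - 264 = (-10 + (-3/2)²)/(8 + (-3/2)²) - 264 = (-10 + 9/4)/(8 + 9/4) - 264 = -31/4/(41/4) - 264 = (4/41)*(-31/4) - 264 = -31/41 - 264 = -10855/41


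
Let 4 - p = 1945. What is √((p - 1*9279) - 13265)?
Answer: I*√24485 ≈ 156.48*I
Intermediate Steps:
p = -1941 (p = 4 - 1*1945 = 4 - 1945 = -1941)
√((p - 1*9279) - 13265) = √((-1941 - 1*9279) - 13265) = √((-1941 - 9279) - 13265) = √(-11220 - 13265) = √(-24485) = I*√24485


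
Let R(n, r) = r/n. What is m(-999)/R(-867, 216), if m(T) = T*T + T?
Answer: -16007421/4 ≈ -4.0019e+6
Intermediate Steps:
m(T) = T + T² (m(T) = T² + T = T + T²)
m(-999)/R(-867, 216) = (-999*(1 - 999))/((216/(-867))) = (-999*(-998))/((216*(-1/867))) = 997002/(-72/289) = 997002*(-289/72) = -16007421/4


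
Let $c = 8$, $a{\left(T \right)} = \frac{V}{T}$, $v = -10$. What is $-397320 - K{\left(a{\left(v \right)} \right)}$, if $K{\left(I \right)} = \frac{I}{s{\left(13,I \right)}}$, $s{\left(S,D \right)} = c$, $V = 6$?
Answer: $- \frac{15892797}{40} \approx -3.9732 \cdot 10^{5}$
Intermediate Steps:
$a{\left(T \right)} = \frac{6}{T}$
$s{\left(S,D \right)} = 8$
$K{\left(I \right)} = \frac{I}{8}$
$-397320 - K{\left(a{\left(v \right)} \right)} = -397320 - \frac{6 \frac{1}{-10}}{8} = -397320 - \frac{6 \left(- \frac{1}{10}\right)}{8} = -397320 - \frac{1}{8} \left(- \frac{3}{5}\right) = -397320 - - \frac{3}{40} = -397320 + \frac{3}{40} = - \frac{15892797}{40}$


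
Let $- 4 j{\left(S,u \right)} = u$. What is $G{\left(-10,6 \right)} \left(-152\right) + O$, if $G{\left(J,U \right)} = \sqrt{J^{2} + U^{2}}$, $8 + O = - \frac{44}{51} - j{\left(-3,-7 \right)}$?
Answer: $- \frac{2165}{204} - 304 \sqrt{34} \approx -1783.2$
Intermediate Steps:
$j{\left(S,u \right)} = - \frac{u}{4}$
$O = - \frac{2165}{204}$ ($O = -8 - \left(\frac{7}{4} + \frac{44}{51}\right) = -8 - \frac{533}{204} = - \frac{2165}{204} \approx -10.613$)
$G{\left(-10,6 \right)} \left(-152\right) + O = \sqrt{\left(-10\right)^{2} + 6^{2}} \left(-152\right) - \frac{2165}{204} = \sqrt{100 + 36} \left(-152\right) - \frac{2165}{204} = \sqrt{136} \left(-152\right) - \frac{2165}{204} = 2 \sqrt{34} \left(-152\right) - \frac{2165}{204} = - 304 \sqrt{34} - \frac{2165}{204} = - \frac{2165}{204} - 304 \sqrt{34}$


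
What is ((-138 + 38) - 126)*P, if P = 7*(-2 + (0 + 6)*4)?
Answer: -34804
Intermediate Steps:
P = 154 (P = 7*(-2 + 6*4) = 7*(-2 + 24) = 7*22 = 154)
((-138 + 38) - 126)*P = ((-138 + 38) - 126)*154 = (-100 - 126)*154 = -226*154 = -34804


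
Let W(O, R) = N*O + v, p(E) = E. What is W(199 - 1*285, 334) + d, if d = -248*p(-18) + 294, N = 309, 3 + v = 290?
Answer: -21529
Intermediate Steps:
v = 287 (v = -3 + 290 = 287)
W(O, R) = 287 + 309*O (W(O, R) = 309*O + 287 = 287 + 309*O)
d = 4758 (d = -248*(-18) + 294 = 4464 + 294 = 4758)
W(199 - 1*285, 334) + d = (287 + 309*(199 - 1*285)) + 4758 = (287 + 309*(199 - 285)) + 4758 = (287 + 309*(-86)) + 4758 = (287 - 26574) + 4758 = -26287 + 4758 = -21529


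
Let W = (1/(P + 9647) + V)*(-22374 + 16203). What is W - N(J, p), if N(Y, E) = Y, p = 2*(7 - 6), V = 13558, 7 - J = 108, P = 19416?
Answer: -2431594177142/29063 ≈ -8.3666e+7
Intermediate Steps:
J = -101 (J = 7 - 1*108 = 7 - 108 = -101)
p = 2 (p = 2*1 = 2)
W = -2431597112505/29063 (W = (1/(19416 + 9647) + 13558)*(-22374 + 16203) = (1/29063 + 13558)*(-6171) = (394036155/29063)*(-6171) = -2431597112505/29063 ≈ -8.3666e+7)
W - N(J, p) = -2431597112505/29063 - 1*(-101) = -2431597112505/29063 + 101 = -2431594177142/29063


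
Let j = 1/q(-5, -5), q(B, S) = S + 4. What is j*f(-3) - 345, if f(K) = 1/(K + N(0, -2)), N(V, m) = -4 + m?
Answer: -3104/9 ≈ -344.89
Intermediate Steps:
q(B, S) = 4 + S
f(K) = 1/(-6 + K) (f(K) = 1/(K + (-4 - 2)) = 1/(K - 6) = 1/(-6 + K))
j = -1 (j = 1/(4 - 5) = 1/(-1) = -1)
j*f(-3) - 345 = -1/(-6 - 3) - 345 = -1/(-9) - 345 = -1*(-⅑) - 345 = ⅑ - 345 = -3104/9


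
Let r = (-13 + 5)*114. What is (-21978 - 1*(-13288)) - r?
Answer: -7778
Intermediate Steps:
r = -912 (r = -8*114 = -912)
(-21978 - 1*(-13288)) - r = (-21978 - 1*(-13288)) - 1*(-912) = (-21978 + 13288) + 912 = -8690 + 912 = -7778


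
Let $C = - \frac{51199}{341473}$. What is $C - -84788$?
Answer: $\frac{28952761525}{341473} \approx 84788.0$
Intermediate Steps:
$C = - \frac{51199}{341473}$ ($C = \left(-51199\right) \frac{1}{341473} = - \frac{51199}{341473} \approx -0.14994$)
$C - -84788 = - \frac{51199}{341473} - -84788 = - \frac{51199}{341473} + 84788 = \frac{28952761525}{341473}$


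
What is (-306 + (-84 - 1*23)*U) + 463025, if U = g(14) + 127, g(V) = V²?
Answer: 428158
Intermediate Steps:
U = 323 (U = 14² + 127 = 196 + 127 = 323)
(-306 + (-84 - 1*23)*U) + 463025 = (-306 + (-84 - 1*23)*323) + 463025 = (-306 + (-84 - 23)*323) + 463025 = (-306 - 107*323) + 463025 = (-306 - 34561) + 463025 = -34867 + 463025 = 428158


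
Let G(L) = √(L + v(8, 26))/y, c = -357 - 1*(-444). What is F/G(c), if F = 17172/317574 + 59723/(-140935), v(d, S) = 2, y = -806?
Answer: 246969388198*√89/73766647415 ≈ 31.585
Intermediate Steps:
c = 87 (c = -357 + 444 = 87)
F = -306413633/828838735 (F = 17172*(1/317574) + 59723*(-1/140935) = 318/5881 - 59723/140935 = -306413633/828838735 ≈ -0.36969)
G(L) = -√(2 + L)/806 (G(L) = √(L + 2)/(-806) = √(2 + L)*(-1/806) = -√(2 + L)/806)
F/G(c) = -306413633*(-806/√(2 + 87))/828838735 = -306413633*(-806*√89/89)/828838735 = -(-246969388198)*√89/73766647415 = 246969388198*√89/73766647415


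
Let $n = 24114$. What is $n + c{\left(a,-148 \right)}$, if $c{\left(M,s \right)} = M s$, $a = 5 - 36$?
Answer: $28702$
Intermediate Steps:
$a = -31$ ($a = 5 - 36 = -31$)
$n + c{\left(a,-148 \right)} = 24114 - -4588 = 24114 + 4588 = 28702$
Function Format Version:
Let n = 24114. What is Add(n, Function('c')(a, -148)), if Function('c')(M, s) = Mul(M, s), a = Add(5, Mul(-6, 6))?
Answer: 28702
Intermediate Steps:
a = -31 (a = Add(5, -36) = -31)
Add(n, Function('c')(a, -148)) = Add(24114, Mul(-31, -148)) = Add(24114, 4588) = 28702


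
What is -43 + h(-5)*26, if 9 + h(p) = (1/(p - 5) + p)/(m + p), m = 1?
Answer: -4877/20 ≈ -243.85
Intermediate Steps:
h(p) = -9 + (p + 1/(-5 + p))/(1 + p) (h(p) = -9 + (1/(p - 5) + p)/(1 + p) = -9 + (1/(-5 + p) + p)/(1 + p) = -9 + (p + 1/(-5 + p))/(1 + p))
-43 + h(-5)*26 = -43 + ((-46 - 31*(-5) + 8*(-5)²)/(5 - 1*(-5)² + 4*(-5)))*26 = -43 + ((-46 + 155 + 8*25)/(5 - 1*25 - 20))*26 = -43 + ((-46 + 155 + 200)/(5 - 25 - 20))*26 = -43 + (309/(-40))*26 = -43 - 1/40*309*26 = -43 - 309/40*26 = -43 - 4017/20 = -4877/20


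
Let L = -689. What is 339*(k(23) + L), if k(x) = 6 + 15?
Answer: -226452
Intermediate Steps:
k(x) = 21
339*(k(23) + L) = 339*(21 - 689) = 339*(-668) = -226452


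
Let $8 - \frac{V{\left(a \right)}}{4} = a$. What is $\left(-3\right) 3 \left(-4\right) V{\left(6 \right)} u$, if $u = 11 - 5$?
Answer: $1728$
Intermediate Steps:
$V{\left(a \right)} = 32 - 4 a$
$u = 6$
$\left(-3\right) 3 \left(-4\right) V{\left(6 \right)} u = \left(-3\right) 3 \left(-4\right) \left(32 - 24\right) 6 = \left(-9\right) \left(-4\right) \left(32 - 24\right) 6 = 36 \cdot 8 \cdot 6 = 288 \cdot 6 = 1728$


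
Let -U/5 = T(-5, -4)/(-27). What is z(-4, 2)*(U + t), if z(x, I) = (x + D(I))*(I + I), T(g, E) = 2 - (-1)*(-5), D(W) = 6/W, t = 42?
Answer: -1492/9 ≈ -165.78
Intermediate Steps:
T(g, E) = -3 (T(g, E) = 2 - 1*5 = 2 - 5 = -3)
z(x, I) = 2*I*(x + 6/I) (z(x, I) = (x + 6/I)*(I + I) = (x + 6/I)*(2*I) = 2*I*(x + 6/I))
U = -5/9 (U = -(-15)/(-27) = -(-15)*(-1)/27 = -5*⅑ = -5/9 ≈ -0.55556)
z(-4, 2)*(U + t) = (12 + 2*2*(-4))*(-5/9 + 42) = (12 - 16)*(373/9) = -4*373/9 = -1492/9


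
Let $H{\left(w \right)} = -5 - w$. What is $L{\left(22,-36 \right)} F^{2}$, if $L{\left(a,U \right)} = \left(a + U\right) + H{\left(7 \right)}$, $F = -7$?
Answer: $-1274$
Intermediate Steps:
$L{\left(a,U \right)} = -12 + U + a$ ($L{\left(a,U \right)} = \left(a + U\right) - 12 = \left(U + a\right) - 12 = -12 + U + a$)
$L{\left(22,-36 \right)} F^{2} = \left(-12 - 36 + 22\right) \left(-7\right)^{2} = \left(-26\right) 49 = -1274$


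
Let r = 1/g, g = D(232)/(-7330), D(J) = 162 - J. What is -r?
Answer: -733/7 ≈ -104.71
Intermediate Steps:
g = 7/733 (g = (162 - 1*232)/(-7330) = (162 - 232)*(-1/7330) = -70*(-1/7330) = 7/733 ≈ 0.0095498)
r = 733/7 (r = 1/(7/733) = 733/7 ≈ 104.71)
-r = -1*733/7 = -733/7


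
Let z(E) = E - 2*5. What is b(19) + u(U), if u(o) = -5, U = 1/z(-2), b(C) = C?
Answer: 14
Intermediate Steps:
z(E) = -10 + E (z(E) = E - 10 = -10 + E)
U = -1/12 (U = 1/(-10 - 2) = 1/(-12) = -1/12 ≈ -0.083333)
b(19) + u(U) = 19 - 5 = 14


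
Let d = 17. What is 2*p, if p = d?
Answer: 34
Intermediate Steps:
p = 17
2*p = 2*17 = 34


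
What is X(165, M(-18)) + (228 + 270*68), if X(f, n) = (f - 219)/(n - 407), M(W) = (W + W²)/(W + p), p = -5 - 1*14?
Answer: 285606618/15365 ≈ 18588.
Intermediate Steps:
p = -19 (p = -5 - 14 = -19)
M(W) = (W + W²)/(-19 + W) (M(W) = (W + W²)/(W - 19) = (W + W²)/(-19 + W))
X(f, n) = (-219 + f)/(-407 + n)
X(165, M(-18)) + (228 + 270*68) = (-219 + 165)/(-407 - 18*(1 - 18)/(-19 - 18)) + (228 + 270*68) = -54/(-407 - 18*(-17)/(-37)) + (228 + 18360) = -54/(-407 - 18*(-1/37)*(-17)) + 18588 = -54/(-407 - 306/37) + 18588 = -54/(-15365/37) + 18588 = -37/15365*(-54) + 18588 = 1998/15365 + 18588 = 285606618/15365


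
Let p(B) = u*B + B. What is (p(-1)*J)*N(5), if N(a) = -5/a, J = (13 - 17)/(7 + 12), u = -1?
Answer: 0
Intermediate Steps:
p(B) = 0 (p(B) = -B + B = 0)
J = -4/19 ≈ -0.21053
(p(-1)*J)*N(5) = (0*(-4/19))*(-5/5) = 0*(-5*⅕) = 0*(-1) = 0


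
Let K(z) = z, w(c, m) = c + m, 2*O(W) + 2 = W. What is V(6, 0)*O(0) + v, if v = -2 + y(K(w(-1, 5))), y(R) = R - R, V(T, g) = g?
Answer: -2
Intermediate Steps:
O(W) = -1 + W/2
y(R) = 0
v = -2 (v = -2 + 0 = -2)
V(6, 0)*O(0) + v = 0*(-1 + (½)*0) - 2 = 0*(-1 + 0) - 2 = 0*(-1) - 2 = 0 - 2 = -2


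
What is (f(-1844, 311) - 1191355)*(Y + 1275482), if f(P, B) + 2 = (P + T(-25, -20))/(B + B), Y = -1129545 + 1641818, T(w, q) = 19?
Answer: -1324772720311645/622 ≈ -2.1299e+12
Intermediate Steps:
Y = 512273
f(P, B) = -2 + (19 + P)/(2*B) (f(P, B) = -2 + (P + 19)/(B + B) = -2 + (19 + P)/((2*B)) = -2 + (19 + P)*(1/(2*B)) = -2 + (19 + P)/(2*B))
(f(-1844, 311) - 1191355)*(Y + 1275482) = ((½)*(19 - 1844 - 4*311)/311 - 1191355)*(512273 + 1275482) = ((½)*(1/311)*(19 - 1844 - 1244) - 1191355)*1787755 = ((½)*(1/311)*(-3069) - 1191355)*1787755 = (-3069/622 - 1191355)*1787755 = -741025879/622*1787755 = -1324772720311645/622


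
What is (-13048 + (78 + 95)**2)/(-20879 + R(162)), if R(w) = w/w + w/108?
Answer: -33762/41753 ≈ -0.80861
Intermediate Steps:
R(w) = 1 + w/108 (R(w) = 1 + w*(1/108) = 1 + w/108)
(-13048 + (78 + 95)**2)/(-20879 + R(162)) = (-13048 + (78 + 95)**2)/(-20879 + (1 + (1/108)*162)) = (-13048 + 173**2)/(-20879 + (1 + 3/2)) = (-13048 + 29929)/(-20879 + 5/2) = 16881/(-41753/2) = 16881*(-2/41753) = -33762/41753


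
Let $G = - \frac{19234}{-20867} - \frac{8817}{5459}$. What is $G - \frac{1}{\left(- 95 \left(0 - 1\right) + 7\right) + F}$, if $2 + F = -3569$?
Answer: $- \frac{273888288624}{395164033957} \approx -0.6931$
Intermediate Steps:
$F = -3571$ ($F = -2 - 3569 = -3571$)
$G = - \frac{78985933}{113912953}$ ($G = \left(-19234\right) \left(- \frac{1}{20867}\right) - \frac{8817}{5459} = \frac{19234}{20867} - \frac{8817}{5459} = - \frac{78985933}{113912953} \approx -0.69339$)
$G - \frac{1}{\left(- 95 \left(0 - 1\right) + 7\right) + F} = - \frac{78985933}{113912953} - \frac{1}{\left(- 95 \left(0 - 1\right) + 7\right) - 3571} = - \frac{78985933}{113912953} - \frac{1}{\left(\left(-95\right) \left(-1\right) + 7\right) - 3571} = - \frac{78985933}{113912953} - \frac{1}{\left(95 + 7\right) - 3571} = - \frac{78985933}{113912953} - \frac{1}{102 - 3571} = - \frac{78985933}{113912953} - \frac{1}{-3469} = - \frac{78985933}{113912953} - - \frac{1}{3469} = - \frac{78985933}{113912953} + \frac{1}{3469} = - \frac{273888288624}{395164033957}$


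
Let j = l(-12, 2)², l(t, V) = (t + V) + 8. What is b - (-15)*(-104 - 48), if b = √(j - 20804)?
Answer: -2280 + 40*I*√13 ≈ -2280.0 + 144.22*I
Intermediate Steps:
l(t, V) = 8 + V + t (l(t, V) = (V + t) + 8 = 8 + V + t)
j = 4 (j = (8 + 2 - 12)² = (-2)² = 4)
b = 40*I*√13 (b = √(4 - 20804) = √(-20800) = 40*I*√13 ≈ 144.22*I)
b - (-15)*(-104 - 48) = 40*I*√13 - (-15)*(-104 - 48) = 40*I*√13 - (-15)*(-152) = 40*I*√13 - 1*2280 = 40*I*√13 - 2280 = -2280 + 40*I*√13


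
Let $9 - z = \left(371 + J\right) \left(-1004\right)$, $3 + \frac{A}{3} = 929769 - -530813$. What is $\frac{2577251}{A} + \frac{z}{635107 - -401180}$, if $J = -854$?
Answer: $\frac{60662961754}{504526343391} \approx 0.12024$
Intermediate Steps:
$A = 4381737$ ($A = -9 + 3 \left(929769 - -530813\right) = -9 + 3 \left(929769 + 530813\right) = -9 + 3 \cdot 1460582 = -9 + 4381746 = 4381737$)
$z = -484923$ ($z = 9 - \left(371 - 854\right) \left(-1004\right) = 9 - \left(-483\right) \left(-1004\right) = 9 - 484932 = -484923$)
$\frac{2577251}{A} + \frac{z}{635107 - -401180} = \frac{2577251}{4381737} - \frac{484923}{635107 - -401180} = 2577251 \cdot \frac{1}{4381737} - \frac{484923}{635107 + 401180} = \frac{2577251}{4381737} - \frac{484923}{1036287} = \frac{2577251}{4381737} - \frac{161641}{345429} = \frac{60662961754}{504526343391}$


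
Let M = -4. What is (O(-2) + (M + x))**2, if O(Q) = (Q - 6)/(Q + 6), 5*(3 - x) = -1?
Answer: 196/25 ≈ 7.8400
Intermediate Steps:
x = 16/5 (x = 3 - 1/5*(-1) = 3 + 1/5 = 16/5 ≈ 3.2000)
O(Q) = (-6 + Q)/(6 + Q)
(O(-2) + (M + x))**2 = ((-6 - 2)/(6 - 2) + (-4 + 16/5))**2 = (-8/4 - 4/5)**2 = ((1/4)*(-8) - 4/5)**2 = (-2 - 4/5)**2 = (-14/5)**2 = 196/25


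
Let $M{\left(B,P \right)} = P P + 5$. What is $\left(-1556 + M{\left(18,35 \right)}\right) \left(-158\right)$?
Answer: $51508$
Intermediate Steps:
$M{\left(B,P \right)} = 5 + P^{2}$ ($M{\left(B,P \right)} = P^{2} + 5 = 5 + P^{2}$)
$\left(-1556 + M{\left(18,35 \right)}\right) \left(-158\right) = \left(-1556 + \left(5 + 35^{2}\right)\right) \left(-158\right) = \left(-1556 + \left(5 + 1225\right)\right) \left(-158\right) = \left(-1556 + 1230\right) \left(-158\right) = \left(-326\right) \left(-158\right) = 51508$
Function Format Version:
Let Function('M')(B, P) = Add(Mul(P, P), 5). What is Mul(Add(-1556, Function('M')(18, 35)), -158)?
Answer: 51508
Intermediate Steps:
Function('M')(B, P) = Add(5, Pow(P, 2)) (Function('M')(B, P) = Add(Pow(P, 2), 5) = Add(5, Pow(P, 2)))
Mul(Add(-1556, Function('M')(18, 35)), -158) = Mul(Add(-1556, Add(5, Pow(35, 2))), -158) = Mul(Add(-1556, Add(5, 1225)), -158) = Mul(Add(-1556, 1230), -158) = Mul(-326, -158) = 51508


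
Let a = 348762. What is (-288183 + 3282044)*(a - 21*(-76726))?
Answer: 5867991510888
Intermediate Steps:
(-288183 + 3282044)*(a - 21*(-76726)) = (-288183 + 3282044)*(348762 - 21*(-76726)) = 2993861*(348762 + 1611246) = 2993861*1960008 = 5867991510888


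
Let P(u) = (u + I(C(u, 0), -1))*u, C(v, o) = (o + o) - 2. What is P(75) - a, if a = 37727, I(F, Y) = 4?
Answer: -31802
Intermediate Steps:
C(v, o) = -2 + 2*o (C(v, o) = 2*o - 2 = -2 + 2*o)
P(u) = u*(4 + u) (P(u) = (u + 4)*u = (4 + u)*u = u*(4 + u))
P(75) - a = 75*(4 + 75) - 1*37727 = 75*79 - 37727 = 5925 - 37727 = -31802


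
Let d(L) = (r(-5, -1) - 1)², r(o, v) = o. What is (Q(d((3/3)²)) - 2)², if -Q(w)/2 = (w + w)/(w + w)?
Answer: 16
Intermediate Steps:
d(L) = 36 (d(L) = (-5 - 1)² = (-6)² = 36)
Q(w) = -2 (Q(w) = -2*(w + w)/(w + w) = -2*2*w/(2*w) = -2*2*w*1/(2*w) = -2*1 = -2)
(Q(d((3/3)²)) - 2)² = (-2 - 2)² = (-4)² = 16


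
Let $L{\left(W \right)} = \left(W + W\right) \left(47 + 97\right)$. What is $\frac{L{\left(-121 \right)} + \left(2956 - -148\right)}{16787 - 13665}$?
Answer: $- \frac{15872}{1561} \approx -10.168$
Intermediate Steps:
$L{\left(W \right)} = 288 W$ ($L{\left(W \right)} = 2 W 144 = 288 W$)
$\frac{L{\left(-121 \right)} + \left(2956 - -148\right)}{16787 - 13665} = \frac{288 \left(-121\right) + \left(2956 - -148\right)}{16787 - 13665} = \frac{-34848 + \left(2956 + 148\right)}{3122} = \left(-34848 + 3104\right) \frac{1}{3122} = \left(-31744\right) \frac{1}{3122} = - \frac{15872}{1561}$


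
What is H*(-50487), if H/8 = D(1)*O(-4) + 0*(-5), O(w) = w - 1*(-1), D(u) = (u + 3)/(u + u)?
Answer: 2423376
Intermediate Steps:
D(u) = (3 + u)/(2*u) (D(u) = (3 + u)/((2*u)) = (3 + u)*(1/(2*u)) = (3 + u)/(2*u))
O(w) = 1 + w (O(w) = w + 1 = 1 + w)
H = -48 (H = 8*(((½)*(3 + 1)/1)*(1 - 4) + 0*(-5)) = 8*(((½)*1*4)*(-3) + 0) = 8*(2*(-3) + 0) = 8*(-6 + 0) = 8*(-6) = -48)
H*(-50487) = -48*(-50487) = 2423376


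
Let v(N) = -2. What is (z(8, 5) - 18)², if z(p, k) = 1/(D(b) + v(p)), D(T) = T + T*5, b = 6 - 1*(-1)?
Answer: 516961/1600 ≈ 323.10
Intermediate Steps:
b = 7 (b = 6 + 1 = 7)
D(T) = 6*T (D(T) = T + 5*T = 6*T)
z(p, k) = 1/40 (z(p, k) = 1/(6*7 - 2) = 1/(42 - 2) = 1/40)
(z(8, 5) - 18)² = (1/40 - 18)² = (-719/40)² = 516961/1600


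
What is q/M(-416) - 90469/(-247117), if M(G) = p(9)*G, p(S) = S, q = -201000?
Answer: 160286003/2965404 ≈ 54.052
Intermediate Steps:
M(G) = 9*G
q/M(-416) - 90469/(-247117) = -201000/(9*(-416)) - 90469/(-247117) = -201000/(-3744) - 90469*(-1/247117) = -201000*(-1/3744) + 90469/247117 = 8375/156 + 90469/247117 = 160286003/2965404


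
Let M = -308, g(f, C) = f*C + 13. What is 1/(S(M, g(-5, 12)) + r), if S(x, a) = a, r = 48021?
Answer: 1/47974 ≈ 2.0845e-5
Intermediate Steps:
g(f, C) = 13 + C*f (g(f, C) = C*f + 13 = 13 + C*f)
1/(S(M, g(-5, 12)) + r) = 1/((13 + 12*(-5)) + 48021) = 1/((13 - 60) + 48021) = 1/(-47 + 48021) = 1/47974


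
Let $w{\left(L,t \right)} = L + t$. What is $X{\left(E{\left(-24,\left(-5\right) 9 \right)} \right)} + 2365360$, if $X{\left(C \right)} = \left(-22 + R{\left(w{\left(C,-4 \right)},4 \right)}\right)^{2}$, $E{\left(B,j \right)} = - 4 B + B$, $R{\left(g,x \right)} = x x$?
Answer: $2365396$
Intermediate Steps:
$R{\left(g,x \right)} = x^{2}$
$E{\left(B,j \right)} = - 3 B$
$X{\left(C \right)} = 36$ ($X{\left(C \right)} = \left(-22 + 4^{2}\right)^{2} = \left(-22 + 16\right)^{2} = \left(-6\right)^{2} = 36$)
$X{\left(E{\left(-24,\left(-5\right) 9 \right)} \right)} + 2365360 = 36 + 2365360 = 2365396$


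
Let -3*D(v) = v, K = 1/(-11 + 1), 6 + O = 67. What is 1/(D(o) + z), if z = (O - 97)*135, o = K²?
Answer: -300/1458001 ≈ -0.00020576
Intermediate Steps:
O = 61 (O = -6 + 67 = 61)
K = -⅒ (K = 1/(-10) = -⅒ ≈ -0.10000)
o = 1/100 (o = (-⅒)² = 1/100 ≈ 0.010000)
D(v) = -v/3
z = -4860 (z = (61 - 97)*135 = -36*135 = -4860)
1/(D(o) + z) = 1/(-⅓*1/100 - 4860) = 1/(-1/300 - 4860) = 1/(-1458001/300) = -300/1458001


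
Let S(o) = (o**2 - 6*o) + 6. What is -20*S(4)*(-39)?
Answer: -1560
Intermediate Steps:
S(o) = 6 + o**2 - 6*o
-20*S(4)*(-39) = -20*(6 + 4**2 - 6*4)*(-39) = -20*(6 + 16 - 24)*(-39) = -20*(-2)*(-39) = 40*(-39) = -1560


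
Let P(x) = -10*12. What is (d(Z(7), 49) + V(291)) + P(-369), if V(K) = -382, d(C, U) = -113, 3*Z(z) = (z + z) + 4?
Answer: -615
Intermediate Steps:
Z(z) = 4/3 + 2*z/3 (Z(z) = ((z + z) + 4)/3 = (2*z + 4)/3 = (4 + 2*z)/3 = 4/3 + 2*z/3)
P(x) = -120
(d(Z(7), 49) + V(291)) + P(-369) = (-113 - 382) - 120 = -495 - 120 = -615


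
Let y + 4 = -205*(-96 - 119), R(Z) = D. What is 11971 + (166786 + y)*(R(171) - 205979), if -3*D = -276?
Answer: -43412703188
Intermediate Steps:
D = 92 (D = -1/3*(-276) = 92)
R(Z) = 92
y = 44071 (y = -4 - 205*(-96 - 119) = -4 - 205*(-215) = -4 + 44075 = 44071)
11971 + (166786 + y)*(R(171) - 205979) = 11971 + (166786 + 44071)*(92 - 205979) = 11971 + 210857*(-205887) = 11971 - 43412715159 = -43412703188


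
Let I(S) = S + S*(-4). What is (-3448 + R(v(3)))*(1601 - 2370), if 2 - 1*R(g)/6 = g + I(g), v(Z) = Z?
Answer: 2614600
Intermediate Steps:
I(S) = -3*S (I(S) = S - 4*S = -3*S)
R(g) = 12 + 12*g (R(g) = 12 - 6*(g - 3*g) = 12 - (-12)*g = 12 + 12*g)
(-3448 + R(v(3)))*(1601 - 2370) = (-3448 + (12 + 12*3))*(1601 - 2370) = (-3448 + (12 + 36))*(-769) = (-3448 + 48)*(-769) = -3400*(-769) = 2614600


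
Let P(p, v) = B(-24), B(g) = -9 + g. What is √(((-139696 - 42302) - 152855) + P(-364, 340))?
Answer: I*√334886 ≈ 578.69*I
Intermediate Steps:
P(p, v) = -33 (P(p, v) = -9 - 24 = -33)
√(((-139696 - 42302) - 152855) + P(-364, 340)) = √(((-139696 - 42302) - 152855) - 33) = √((-181998 - 152855) - 33) = √(-334853 - 33) = √(-334886) = I*√334886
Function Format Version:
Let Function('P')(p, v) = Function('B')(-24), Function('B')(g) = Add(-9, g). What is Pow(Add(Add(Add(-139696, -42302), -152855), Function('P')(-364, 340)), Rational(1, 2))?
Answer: Mul(I, Pow(334886, Rational(1, 2))) ≈ Mul(578.69, I)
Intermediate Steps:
Function('P')(p, v) = -33 (Function('P')(p, v) = Add(-9, -24) = -33)
Pow(Add(Add(Add(-139696, -42302), -152855), Function('P')(-364, 340)), Rational(1, 2)) = Pow(Add(Add(Add(-139696, -42302), -152855), -33), Rational(1, 2)) = Pow(Add(Add(-181998, -152855), -33), Rational(1, 2)) = Pow(Add(-334853, -33), Rational(1, 2)) = Pow(-334886, Rational(1, 2)) = Mul(I, Pow(334886, Rational(1, 2)))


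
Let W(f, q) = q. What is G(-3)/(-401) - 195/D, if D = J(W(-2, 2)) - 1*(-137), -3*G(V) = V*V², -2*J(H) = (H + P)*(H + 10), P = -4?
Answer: -79536/59749 ≈ -1.3312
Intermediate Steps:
J(H) = -(-4 + H)*(10 + H)/2 (J(H) = -(H - 4)*(H + 10)/2 = -(-4 + H)*(10 + H)/2)
G(V) = -V³/3 (G(V) = -V*V²/3 = -V³/3)
D = 149 (D = (20 - 3*2 - ½*2²) - 1*(-137) = (20 - 6 - ½*4) + 137 = (20 - 6 - 2) + 137 = 12 + 137 = 149)
G(-3)/(-401) - 195/D = -⅓*(-3)³/(-401) - 195/149 = -⅓*(-27)*(-1/401) - 195*1/149 = 9*(-1/401) - 195/149 = -9/401 - 195/149 = -79536/59749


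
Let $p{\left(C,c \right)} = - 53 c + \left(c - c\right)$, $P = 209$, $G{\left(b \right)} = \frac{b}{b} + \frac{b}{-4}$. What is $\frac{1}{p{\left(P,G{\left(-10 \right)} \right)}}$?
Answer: $- \frac{2}{371} \approx -0.0053908$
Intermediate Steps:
$G{\left(b \right)} = 1 - \frac{b}{4}$ ($G{\left(b \right)} = 1 + b \left(- \frac{1}{4}\right) = 1 - \frac{b}{4}$)
$p{\left(C,c \right)} = - 53 c$ ($p{\left(C,c \right)} = - 53 c + 0 = - 53 c$)
$\frac{1}{p{\left(P,G{\left(-10 \right)} \right)}} = \frac{1}{\left(-53\right) \left(1 - - \frac{5}{2}\right)} = \frac{1}{\left(-53\right) \left(1 + \frac{5}{2}\right)} = \frac{1}{\left(-53\right) \frac{7}{2}} = \frac{1}{- \frac{371}{2}} = - \frac{2}{371}$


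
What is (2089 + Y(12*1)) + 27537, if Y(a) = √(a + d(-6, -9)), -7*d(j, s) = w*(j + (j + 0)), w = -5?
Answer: 29626 + 2*√42/7 ≈ 29628.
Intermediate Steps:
d(j, s) = 10*j/7 (d(j, s) = -(-5)*(j + (j + 0))/7 = -(-5)*(j + j)/7 = -(-5)*2*j/7 = -(-10)*j/7 = 10*j/7)
Y(a) = √(-60/7 + a) (Y(a) = √(a + (10/7)*(-6)) = √(a - 60/7) = √(-60/7 + a))
(2089 + Y(12*1)) + 27537 = (2089 + √(-420 + 49*(12*1))/7) + 27537 = (2089 + √(-420 + 49*12)/7) + 27537 = (2089 + √(-420 + 588)/7) + 27537 = (2089 + √168/7) + 27537 = (2089 + (2*√42)/7) + 27537 = (2089 + 2*√42/7) + 27537 = 29626 + 2*√42/7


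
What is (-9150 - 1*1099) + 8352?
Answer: -1897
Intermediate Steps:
(-9150 - 1*1099) + 8352 = (-9150 - 1099) + 8352 = -10249 + 8352 = -1897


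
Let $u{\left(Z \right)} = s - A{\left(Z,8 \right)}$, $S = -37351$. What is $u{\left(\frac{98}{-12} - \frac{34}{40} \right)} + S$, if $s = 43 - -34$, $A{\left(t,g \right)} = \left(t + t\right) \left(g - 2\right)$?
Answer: $- \frac{185829}{5} \approx -37166.0$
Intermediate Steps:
$A{\left(t,g \right)} = 2 t \left(-2 + g\right)$
$s = 77$ ($s = 43 + 34 = 77$)
$u{\left(Z \right)} = 77 - 12 Z$ ($u{\left(Z \right)} = 77 - 2 Z \left(-2 + 8\right) = 77 - 2 Z 6 = 77 - 12 Z$)
$u{\left(\frac{98}{-12} - \frac{34}{40} \right)} + S = \left(77 - 12 \left(\frac{98}{-12} - \frac{34}{40}\right)\right) - 37351 = \left(77 - 12 \left(98 \left(- \frac{1}{12}\right) - \frac{17}{20}\right)\right) - 37351 = \left(77 - 12 \left(- \frac{49}{6} - \frac{17}{20}\right)\right) - 37351 = \left(77 - - \frac{541}{5}\right) - 37351 = \left(77 + \frac{541}{5}\right) - 37351 = \frac{926}{5} - 37351 = - \frac{185829}{5}$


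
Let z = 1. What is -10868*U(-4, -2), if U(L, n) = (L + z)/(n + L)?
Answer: -5434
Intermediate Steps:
U(L, n) = (1 + L)/(L + n) (U(L, n) = (L + 1)/(n + L) = (1 + L)/(L + n))
-10868*U(-4, -2) = -10868*(1 - 4)/(-4 - 2) = -10868*(-3)/(-6) = -(-5434)*(-3)/3 = -10868*½ = -5434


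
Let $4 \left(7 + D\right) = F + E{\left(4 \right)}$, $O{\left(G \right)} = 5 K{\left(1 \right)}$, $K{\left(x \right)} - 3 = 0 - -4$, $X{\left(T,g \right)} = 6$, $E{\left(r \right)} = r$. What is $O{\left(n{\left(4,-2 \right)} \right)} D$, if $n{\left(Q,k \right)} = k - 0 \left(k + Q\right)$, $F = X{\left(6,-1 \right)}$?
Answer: $- \frac{315}{2} \approx -157.5$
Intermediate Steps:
$F = 6$
$K{\left(x \right)} = 7$ ($K{\left(x \right)} = 3 + \left(0 - -4\right) = 3 + \left(0 + 4\right) = 3 + 4 = 7$)
$n{\left(Q,k \right)} = k$ ($n{\left(Q,k \right)} = k - 0 \left(Q + k\right) = k - 0 = k + 0 = k$)
$O{\left(G \right)} = 35$ ($O{\left(G \right)} = 5 \cdot 7 = 35$)
$D = - \frac{9}{2}$ ($D = -7 + \frac{6 + 4}{4} = -7 + \frac{1}{4} \cdot 10 = -7 + \frac{5}{2} = - \frac{9}{2} \approx -4.5$)
$O{\left(n{\left(4,-2 \right)} \right)} D = 35 \left(- \frac{9}{2}\right) = - \frac{315}{2}$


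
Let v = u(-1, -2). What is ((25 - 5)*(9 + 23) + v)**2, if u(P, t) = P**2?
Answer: 410881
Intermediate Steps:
v = 1 (v = (-1)**2 = 1)
((25 - 5)*(9 + 23) + v)**2 = ((25 - 5)*(9 + 23) + 1)**2 = (20*32 + 1)**2 = (640 + 1)**2 = 641**2 = 410881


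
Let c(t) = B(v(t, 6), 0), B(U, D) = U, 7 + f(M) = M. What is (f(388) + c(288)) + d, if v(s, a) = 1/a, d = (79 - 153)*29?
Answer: -10589/6 ≈ -1764.8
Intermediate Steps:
f(M) = -7 + M
d = -2146 (d = -74*29 = -2146)
c(t) = ⅙ (c(t) = 1/6 = ⅙)
(f(388) + c(288)) + d = ((-7 + 388) + ⅙) - 2146 = (381 + ⅙) - 2146 = 2287/6 - 2146 = -10589/6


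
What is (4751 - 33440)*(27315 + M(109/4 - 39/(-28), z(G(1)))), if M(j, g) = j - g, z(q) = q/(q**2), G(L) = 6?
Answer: -5491198919/7 ≈ -7.8446e+8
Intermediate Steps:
z(q) = 1/q (z(q) = q/q**2 = 1/q)
(4751 - 33440)*(27315 + M(109/4 - 39/(-28), z(G(1)))) = (4751 - 33440)*(27315 + ((109/4 - 39/(-28)) - 1/6)) = -28689*(27315 + ((109*(1/4) - 39*(-1/28)) - 1*1/6)) = -28689*(27315 + ((109/4 + 39/28) - 1/6)) = -28689*(27315 + (401/14 - 1/6)) = -28689*(27315 + 598/21) = -28689*574213/21 = -5491198919/7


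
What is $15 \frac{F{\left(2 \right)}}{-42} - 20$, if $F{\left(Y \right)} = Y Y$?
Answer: $- \frac{150}{7} \approx -21.429$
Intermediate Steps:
$F{\left(Y \right)} = Y^{2}$
$15 \frac{F{\left(2 \right)}}{-42} - 20 = 15 \frac{2^{2}}{-42} - 20 = 15 \cdot 4 \left(- \frac{1}{42}\right) - 20 = 15 \left(- \frac{2}{21}\right) - 20 = - \frac{10}{7} - 20 = - \frac{150}{7}$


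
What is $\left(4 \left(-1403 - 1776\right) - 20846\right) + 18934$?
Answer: $-14628$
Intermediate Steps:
$\left(4 \left(-1403 - 1776\right) - 20846\right) + 18934 = \left(4 \left(-3179\right) - 20846\right) + 18934 = \left(-12716 - 20846\right) + 18934 = -33562 + 18934 = -14628$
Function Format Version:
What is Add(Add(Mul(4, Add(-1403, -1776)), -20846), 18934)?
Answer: -14628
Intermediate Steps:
Add(Add(Mul(4, Add(-1403, -1776)), -20846), 18934) = Add(Add(Mul(4, -3179), -20846), 18934) = Add(Add(-12716, -20846), 18934) = Add(-33562, 18934) = -14628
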